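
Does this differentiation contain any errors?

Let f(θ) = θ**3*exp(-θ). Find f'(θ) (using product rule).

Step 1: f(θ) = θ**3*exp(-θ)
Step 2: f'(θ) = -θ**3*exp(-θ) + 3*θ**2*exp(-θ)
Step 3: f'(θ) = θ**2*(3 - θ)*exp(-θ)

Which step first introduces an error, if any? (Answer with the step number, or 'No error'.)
No error

All steps in this derivation are correct.
The final answer f'(θ) = θ**2*(3 - θ)*exp(-θ) is valid.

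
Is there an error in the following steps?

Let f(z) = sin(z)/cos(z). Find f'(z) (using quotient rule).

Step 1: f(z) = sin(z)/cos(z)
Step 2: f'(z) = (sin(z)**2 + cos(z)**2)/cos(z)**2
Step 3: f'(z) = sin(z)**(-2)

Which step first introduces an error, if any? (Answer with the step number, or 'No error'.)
Step 3

Step 3 is incorrect due to a wrong trig function.
The step shows: sin(z)**(-2)
The correct value should be: cos(z)**(-2)

Explanation: cos(z) was incorrectly written as sin(z): the term cos(z)**(-2) was incorrectly written as sin(z)**(-2)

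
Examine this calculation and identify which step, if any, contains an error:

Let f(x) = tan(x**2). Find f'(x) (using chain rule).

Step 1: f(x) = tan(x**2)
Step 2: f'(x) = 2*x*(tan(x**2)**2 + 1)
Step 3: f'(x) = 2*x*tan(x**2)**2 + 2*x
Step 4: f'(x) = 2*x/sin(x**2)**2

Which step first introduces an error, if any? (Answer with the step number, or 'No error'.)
Step 4

Step 4 is incorrect due to a wrong trig function.
The step shows: 2*x/sin(x**2)**2
The correct value should be: 2*x/cos(x**2)**2

Explanation: cos(x**2) was incorrectly written as sin(x**2): the term 2*x/cos(x**2)**2 was incorrectly written as 2*x/sin(x**2)**2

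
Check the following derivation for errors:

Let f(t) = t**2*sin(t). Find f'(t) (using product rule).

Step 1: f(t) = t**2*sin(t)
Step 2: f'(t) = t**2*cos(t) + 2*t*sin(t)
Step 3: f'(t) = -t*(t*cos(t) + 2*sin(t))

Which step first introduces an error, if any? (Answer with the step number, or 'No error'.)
Step 3

Step 3 is incorrect due to a sign flip.
The step shows: -t*(t*cos(t) + 2*sin(t))
The correct value should be: t*(t*cos(t) + 2*sin(t))

Explanation: The sign of the whole expression was flipped: the term t*(t*cos(t) + 2*sin(t)) was incorrectly written as -t*(t*cos(t) + 2*sin(t))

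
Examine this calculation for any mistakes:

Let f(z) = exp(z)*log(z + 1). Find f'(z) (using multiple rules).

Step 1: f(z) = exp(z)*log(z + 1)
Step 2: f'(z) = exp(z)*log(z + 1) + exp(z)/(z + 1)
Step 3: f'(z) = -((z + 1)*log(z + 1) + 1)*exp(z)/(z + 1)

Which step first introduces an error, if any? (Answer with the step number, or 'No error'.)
Step 3

Step 3 is incorrect due to a sign flip.
The step shows: -((z + 1)*log(z + 1) + 1)*exp(z)/(z + 1)
The correct value should be: ((z + 1)*log(z + 1) + 1)*exp(z)/(z + 1)

Explanation: The sign of the whole expression was flipped: the term ((z + 1)*log(z + 1) + 1)*exp(z)/(z + 1) was incorrectly written as -((z + 1)*log(z + 1) + 1)*exp(z)/(z + 1)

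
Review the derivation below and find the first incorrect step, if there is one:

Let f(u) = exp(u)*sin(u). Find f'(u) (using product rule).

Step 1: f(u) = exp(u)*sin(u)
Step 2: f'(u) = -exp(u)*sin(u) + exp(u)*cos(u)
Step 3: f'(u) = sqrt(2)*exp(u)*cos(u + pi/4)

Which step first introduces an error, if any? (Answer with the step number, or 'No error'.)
Step 2

Step 2 is incorrect due to a sign flip.
The step shows: -exp(u)*sin(u) + exp(u)*cos(u)
The correct value should be: exp(u)*sin(u) + exp(u)*cos(u)

Explanation: The sign of one term was flipped: the term exp(u)*sin(u) was incorrectly written as -exp(u)*sin(u)
The later steps are derived from this incorrect expression, so the error originates in Step 2.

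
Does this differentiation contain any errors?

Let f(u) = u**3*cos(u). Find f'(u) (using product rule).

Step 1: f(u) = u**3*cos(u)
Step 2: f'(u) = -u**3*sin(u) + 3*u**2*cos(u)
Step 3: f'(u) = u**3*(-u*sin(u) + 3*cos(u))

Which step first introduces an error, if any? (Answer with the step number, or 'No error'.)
Step 3

Step 3 is incorrect due to a wrong exponent.
The step shows: u**3*(-u*sin(u) + 3*cos(u))
The correct value should be: u**2*(-u*sin(u) + 3*cos(u))

Explanation: The exponent 2 on u was incorrectly written as 3: the term u**2*(-u*sin(u) + 3*cos(u)) was incorrectly written as u**3*(-u*sin(u) + 3*cos(u))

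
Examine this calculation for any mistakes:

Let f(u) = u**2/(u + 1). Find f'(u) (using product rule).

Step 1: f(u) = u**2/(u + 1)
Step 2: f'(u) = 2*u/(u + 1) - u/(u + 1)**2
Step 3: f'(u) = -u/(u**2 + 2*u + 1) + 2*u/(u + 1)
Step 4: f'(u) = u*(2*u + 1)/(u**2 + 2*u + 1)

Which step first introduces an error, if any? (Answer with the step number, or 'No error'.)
Step 2

Step 2 is incorrect due to a wrong exponent.
The step shows: 2*u/(u + 1) - u/(u + 1)**2
The correct value should be: -u**2/(u + 1)**2 + 2*u/(u + 1)

Explanation: The exponent 2 on u was incorrectly written as 1: the term -u**2/(u + 1)**2 was incorrectly written as -u/(u + 1)**2
The later steps are derived from this incorrect expression, so the error originates in Step 2.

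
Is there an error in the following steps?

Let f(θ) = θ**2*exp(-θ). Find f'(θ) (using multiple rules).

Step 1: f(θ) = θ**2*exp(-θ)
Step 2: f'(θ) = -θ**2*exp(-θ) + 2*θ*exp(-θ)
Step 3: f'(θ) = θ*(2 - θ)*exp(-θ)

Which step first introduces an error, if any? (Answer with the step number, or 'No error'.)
No error

All steps in this derivation are correct.
The final answer f'(θ) = θ*(2 - θ)*exp(-θ) is valid.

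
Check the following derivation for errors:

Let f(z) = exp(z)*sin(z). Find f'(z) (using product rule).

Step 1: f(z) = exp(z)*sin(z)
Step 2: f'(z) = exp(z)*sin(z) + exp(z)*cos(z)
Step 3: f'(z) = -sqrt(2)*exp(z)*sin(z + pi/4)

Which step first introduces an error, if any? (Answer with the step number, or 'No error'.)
Step 3

Step 3 is incorrect due to a sign flip.
The step shows: -sqrt(2)*exp(z)*sin(z + pi/4)
The correct value should be: sqrt(2)*exp(z)*sin(z + pi/4)

Explanation: The sign of the whole expression was flipped: the term sqrt(2)*exp(z)*sin(z + pi/4) was incorrectly written as -sqrt(2)*exp(z)*sin(z + pi/4)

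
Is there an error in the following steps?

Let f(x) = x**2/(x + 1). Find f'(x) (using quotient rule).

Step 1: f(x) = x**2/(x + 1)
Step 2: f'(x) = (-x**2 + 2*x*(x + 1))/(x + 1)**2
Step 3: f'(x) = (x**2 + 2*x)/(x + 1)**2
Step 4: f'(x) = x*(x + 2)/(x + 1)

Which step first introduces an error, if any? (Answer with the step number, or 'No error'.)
Step 4

Step 4 is incorrect due to a wrong exponent.
The step shows: x*(x + 2)/(x + 1)
The correct value should be: x*(x + 2)/(x + 1)**2

Explanation: The exponent -2 on x + 1 was incorrectly written as -1: the term x*(x + 2)/(x + 1)**2 was incorrectly written as x*(x + 2)/(x + 1)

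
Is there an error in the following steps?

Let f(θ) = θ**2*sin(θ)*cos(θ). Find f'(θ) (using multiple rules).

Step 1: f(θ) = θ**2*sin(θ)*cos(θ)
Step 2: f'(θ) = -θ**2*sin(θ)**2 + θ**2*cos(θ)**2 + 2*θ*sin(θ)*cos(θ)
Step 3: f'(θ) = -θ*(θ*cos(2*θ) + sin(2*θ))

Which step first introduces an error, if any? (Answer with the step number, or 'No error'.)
Step 3

Step 3 is incorrect due to a sign flip.
The step shows: -θ*(θ*cos(2*θ) + sin(2*θ))
The correct value should be: θ*(θ*cos(2*θ) + sin(2*θ))

Explanation: The sign of the whole expression was flipped: the term θ*(θ*cos(2*θ) + sin(2*θ)) was incorrectly written as -θ*(θ*cos(2*θ) + sin(2*θ))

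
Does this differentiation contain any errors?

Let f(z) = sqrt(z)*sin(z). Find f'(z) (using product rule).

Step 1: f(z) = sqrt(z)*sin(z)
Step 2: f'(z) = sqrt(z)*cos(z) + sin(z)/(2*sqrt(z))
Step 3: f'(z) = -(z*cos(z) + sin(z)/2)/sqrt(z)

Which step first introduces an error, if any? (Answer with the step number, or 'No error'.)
Step 3

Step 3 is incorrect due to a sign flip.
The step shows: -(z*cos(z) + sin(z)/2)/sqrt(z)
The correct value should be: (z*cos(z) + sin(z)/2)/sqrt(z)

Explanation: The sign of the whole expression was flipped: the term (z*cos(z) + sin(z)/2)/sqrt(z) was incorrectly written as -(z*cos(z) + sin(z)/2)/sqrt(z)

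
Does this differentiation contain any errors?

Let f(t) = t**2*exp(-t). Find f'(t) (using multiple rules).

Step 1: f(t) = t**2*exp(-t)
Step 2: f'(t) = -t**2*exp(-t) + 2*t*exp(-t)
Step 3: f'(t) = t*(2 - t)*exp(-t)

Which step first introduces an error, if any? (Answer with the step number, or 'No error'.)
No error

All steps in this derivation are correct.
The final answer f'(t) = t*(2 - t)*exp(-t) is valid.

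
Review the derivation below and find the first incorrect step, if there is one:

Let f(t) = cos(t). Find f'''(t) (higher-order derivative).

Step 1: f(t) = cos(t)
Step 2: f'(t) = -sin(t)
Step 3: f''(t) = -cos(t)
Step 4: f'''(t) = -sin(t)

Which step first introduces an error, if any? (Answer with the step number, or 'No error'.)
Step 4

Step 4 is incorrect due to a sign flip.
The step shows: -sin(t)
The correct value should be: sin(t)

Explanation: The sign of the whole expression was flipped: the term sin(t) was incorrectly written as -sin(t)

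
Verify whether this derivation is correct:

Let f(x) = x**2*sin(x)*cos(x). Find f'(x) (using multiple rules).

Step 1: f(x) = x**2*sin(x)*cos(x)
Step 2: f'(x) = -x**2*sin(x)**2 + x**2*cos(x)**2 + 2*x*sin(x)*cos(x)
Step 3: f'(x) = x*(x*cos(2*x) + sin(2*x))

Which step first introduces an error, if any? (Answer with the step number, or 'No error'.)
No error

All steps in this derivation are correct.
The final answer f'(x) = x*(x*cos(2*x) + sin(2*x)) is valid.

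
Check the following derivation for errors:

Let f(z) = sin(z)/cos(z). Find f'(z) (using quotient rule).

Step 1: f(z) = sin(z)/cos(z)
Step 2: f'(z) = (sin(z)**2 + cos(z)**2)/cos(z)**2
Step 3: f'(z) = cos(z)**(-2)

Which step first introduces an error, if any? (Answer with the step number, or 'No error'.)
No error

All steps in this derivation are correct.
The final answer f'(z) = cos(z)**(-2) is valid.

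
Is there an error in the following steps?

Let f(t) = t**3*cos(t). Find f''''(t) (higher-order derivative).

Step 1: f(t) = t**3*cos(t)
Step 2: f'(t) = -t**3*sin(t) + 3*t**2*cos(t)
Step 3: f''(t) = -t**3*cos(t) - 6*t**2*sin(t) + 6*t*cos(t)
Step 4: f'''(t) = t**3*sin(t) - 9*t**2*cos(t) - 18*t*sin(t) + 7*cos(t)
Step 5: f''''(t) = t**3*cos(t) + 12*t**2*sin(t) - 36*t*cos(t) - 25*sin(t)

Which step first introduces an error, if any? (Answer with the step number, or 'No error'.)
Step 4

Step 4 is incorrect due to a wrong coefficient.
The step shows: t**3*sin(t) - 9*t**2*cos(t) - 18*t*sin(t) + 7*cos(t)
The correct value should be: t**3*sin(t) - 9*t**2*cos(t) - 18*t*sin(t) + 6*cos(t)

Explanation: The coefficient 6 was incorrectly written as 7: the term 6*cos(t) was incorrectly written as 7*cos(t)
The later steps are derived from this incorrect expression, so the error originates in Step 4.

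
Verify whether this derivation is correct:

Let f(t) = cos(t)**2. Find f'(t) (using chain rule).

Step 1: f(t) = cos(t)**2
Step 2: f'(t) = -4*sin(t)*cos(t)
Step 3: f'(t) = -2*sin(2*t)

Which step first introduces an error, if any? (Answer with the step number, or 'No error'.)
Step 2

Step 2 is incorrect due to a wrong coefficient.
The step shows: -4*sin(t)*cos(t)
The correct value should be: -2*sin(t)*cos(t)

Explanation: The coefficient -2 was incorrectly written as -4: the term -2*sin(t)*cos(t) was incorrectly written as -4*sin(t)*cos(t)
The later steps are derived from this incorrect expression, so the error originates in Step 2.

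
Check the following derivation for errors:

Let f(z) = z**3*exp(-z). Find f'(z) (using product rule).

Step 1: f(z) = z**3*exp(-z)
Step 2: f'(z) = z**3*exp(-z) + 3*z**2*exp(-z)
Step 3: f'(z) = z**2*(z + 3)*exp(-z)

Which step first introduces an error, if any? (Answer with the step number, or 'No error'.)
Step 2

Step 2 is incorrect due to a sign flip.
The step shows: z**3*exp(-z) + 3*z**2*exp(-z)
The correct value should be: -z**3*exp(-z) + 3*z**2*exp(-z)

Explanation: The sign of one term was flipped: the term -z**3*exp(-z) was incorrectly written as z**3*exp(-z)
The later steps are derived from this incorrect expression, so the error originates in Step 2.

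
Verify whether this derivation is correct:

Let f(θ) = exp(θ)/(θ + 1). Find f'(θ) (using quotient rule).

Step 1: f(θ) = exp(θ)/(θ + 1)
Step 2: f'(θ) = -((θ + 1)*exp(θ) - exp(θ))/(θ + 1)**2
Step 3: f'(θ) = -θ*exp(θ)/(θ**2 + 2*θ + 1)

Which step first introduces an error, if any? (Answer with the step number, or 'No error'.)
Step 2

Step 2 is incorrect due to a sign flip.
The step shows: -((θ + 1)*exp(θ) - exp(θ))/(θ + 1)**2
The correct value should be: ((θ + 1)*exp(θ) - exp(θ))/(θ + 1)**2

Explanation: The sign of the whole expression was flipped: the term ((θ + 1)*exp(θ) - exp(θ))/(θ + 1)**2 was incorrectly written as -((θ + 1)*exp(θ) - exp(θ))/(θ + 1)**2
The later steps are derived from this incorrect expression, so the error originates in Step 2.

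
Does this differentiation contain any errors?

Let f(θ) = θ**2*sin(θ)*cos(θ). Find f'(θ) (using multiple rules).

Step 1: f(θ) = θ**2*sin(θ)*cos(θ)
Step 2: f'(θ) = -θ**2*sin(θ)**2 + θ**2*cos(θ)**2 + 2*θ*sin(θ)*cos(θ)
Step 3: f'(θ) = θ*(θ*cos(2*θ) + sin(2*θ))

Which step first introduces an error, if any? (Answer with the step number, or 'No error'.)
No error

All steps in this derivation are correct.
The final answer f'(θ) = θ*(θ*cos(2*θ) + sin(2*θ)) is valid.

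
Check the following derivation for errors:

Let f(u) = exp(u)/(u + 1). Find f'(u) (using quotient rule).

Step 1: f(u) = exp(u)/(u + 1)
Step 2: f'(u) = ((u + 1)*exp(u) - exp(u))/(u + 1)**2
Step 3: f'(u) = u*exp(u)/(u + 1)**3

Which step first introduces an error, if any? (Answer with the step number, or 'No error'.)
Step 3

Step 3 is incorrect due to a wrong exponent.
The step shows: u*exp(u)/(u + 1)**3
The correct value should be: u*exp(u)/(u + 1)**2

Explanation: The exponent -2 on u + 1 was incorrectly written as -3: the term u*exp(u)/(u + 1)**2 was incorrectly written as u*exp(u)/(u + 1)**3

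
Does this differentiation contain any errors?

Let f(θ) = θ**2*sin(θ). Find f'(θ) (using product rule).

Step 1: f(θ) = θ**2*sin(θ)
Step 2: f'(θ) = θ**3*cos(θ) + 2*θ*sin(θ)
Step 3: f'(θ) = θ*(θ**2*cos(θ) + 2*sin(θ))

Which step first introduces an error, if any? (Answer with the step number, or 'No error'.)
Step 2

Step 2 is incorrect due to a wrong exponent.
The step shows: θ**3*cos(θ) + 2*θ*sin(θ)
The correct value should be: θ**2*cos(θ) + 2*θ*sin(θ)

Explanation: The exponent 2 on θ was incorrectly written as 3: the term θ**2*cos(θ) was incorrectly written as θ**3*cos(θ)
The later steps are derived from this incorrect expression, so the error originates in Step 2.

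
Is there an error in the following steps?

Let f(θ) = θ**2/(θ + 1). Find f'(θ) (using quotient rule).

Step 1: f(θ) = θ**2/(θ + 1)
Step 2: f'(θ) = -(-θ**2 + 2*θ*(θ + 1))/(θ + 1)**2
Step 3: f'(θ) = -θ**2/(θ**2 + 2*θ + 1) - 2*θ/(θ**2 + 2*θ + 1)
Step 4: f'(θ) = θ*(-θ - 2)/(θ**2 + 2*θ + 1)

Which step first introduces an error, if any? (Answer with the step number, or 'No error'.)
Step 2

Step 2 is incorrect due to a sign flip.
The step shows: -(-θ**2 + 2*θ*(θ + 1))/(θ + 1)**2
The correct value should be: (-θ**2 + 2*θ*(θ + 1))/(θ + 1)**2

Explanation: The sign of the whole expression was flipped: the term (-θ**2 + 2*θ*(θ + 1))/(θ + 1)**2 was incorrectly written as -(-θ**2 + 2*θ*(θ + 1))/(θ + 1)**2
The later steps are derived from this incorrect expression, so the error originates in Step 2.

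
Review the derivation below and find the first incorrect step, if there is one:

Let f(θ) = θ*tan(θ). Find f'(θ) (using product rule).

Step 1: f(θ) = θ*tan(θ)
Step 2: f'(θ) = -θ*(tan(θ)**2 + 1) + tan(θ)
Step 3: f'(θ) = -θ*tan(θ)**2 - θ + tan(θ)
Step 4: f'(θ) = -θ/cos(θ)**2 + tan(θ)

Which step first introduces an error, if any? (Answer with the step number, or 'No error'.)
Step 2

Step 2 is incorrect due to a sign flip.
The step shows: -θ*(tan(θ)**2 + 1) + tan(θ)
The correct value should be: θ*(tan(θ)**2 + 1) + tan(θ)

Explanation: The sign of one term was flipped: the term θ*(tan(θ)**2 + 1) was incorrectly written as -θ*(tan(θ)**2 + 1)
The later steps are derived from this incorrect expression, so the error originates in Step 2.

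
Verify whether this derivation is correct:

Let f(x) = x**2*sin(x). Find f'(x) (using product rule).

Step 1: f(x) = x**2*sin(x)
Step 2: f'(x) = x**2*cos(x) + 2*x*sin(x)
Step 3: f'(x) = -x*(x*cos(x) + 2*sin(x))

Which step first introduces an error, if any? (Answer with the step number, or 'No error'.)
Step 3

Step 3 is incorrect due to a sign flip.
The step shows: -x*(x*cos(x) + 2*sin(x))
The correct value should be: x*(x*cos(x) + 2*sin(x))

Explanation: The sign of the whole expression was flipped: the term x*(x*cos(x) + 2*sin(x)) was incorrectly written as -x*(x*cos(x) + 2*sin(x))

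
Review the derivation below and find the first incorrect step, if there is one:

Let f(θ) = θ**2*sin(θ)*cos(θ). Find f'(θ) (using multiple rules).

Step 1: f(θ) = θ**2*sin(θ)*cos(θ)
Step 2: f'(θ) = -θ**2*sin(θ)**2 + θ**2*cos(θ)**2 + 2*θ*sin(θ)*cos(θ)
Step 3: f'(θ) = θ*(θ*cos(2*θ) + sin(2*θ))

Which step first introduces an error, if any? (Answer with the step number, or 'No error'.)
No error

All steps in this derivation are correct.
The final answer f'(θ) = θ*(θ*cos(2*θ) + sin(2*θ)) is valid.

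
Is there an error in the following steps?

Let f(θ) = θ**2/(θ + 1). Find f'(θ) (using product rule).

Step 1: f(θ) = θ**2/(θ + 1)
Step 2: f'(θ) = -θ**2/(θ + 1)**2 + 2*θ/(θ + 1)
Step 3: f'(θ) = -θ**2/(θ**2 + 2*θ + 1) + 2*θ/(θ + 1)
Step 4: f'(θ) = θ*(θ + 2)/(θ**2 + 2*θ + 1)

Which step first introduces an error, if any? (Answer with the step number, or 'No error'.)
No error

All steps in this derivation are correct.
The final answer f'(θ) = θ*(θ + 2)/(θ**2 + 2*θ + 1) is valid.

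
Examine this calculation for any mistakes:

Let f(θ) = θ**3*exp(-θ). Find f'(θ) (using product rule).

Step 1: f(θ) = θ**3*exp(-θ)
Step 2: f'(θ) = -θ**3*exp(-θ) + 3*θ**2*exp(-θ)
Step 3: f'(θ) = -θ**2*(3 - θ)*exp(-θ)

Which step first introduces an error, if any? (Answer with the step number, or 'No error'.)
Step 3

Step 3 is incorrect due to a sign flip.
The step shows: -θ**2*(3 - θ)*exp(-θ)
The correct value should be: θ**2*(3 - θ)*exp(-θ)

Explanation: The sign of the whole expression was flipped: the term θ**2*(3 - θ)*exp(-θ) was incorrectly written as -θ**2*(3 - θ)*exp(-θ)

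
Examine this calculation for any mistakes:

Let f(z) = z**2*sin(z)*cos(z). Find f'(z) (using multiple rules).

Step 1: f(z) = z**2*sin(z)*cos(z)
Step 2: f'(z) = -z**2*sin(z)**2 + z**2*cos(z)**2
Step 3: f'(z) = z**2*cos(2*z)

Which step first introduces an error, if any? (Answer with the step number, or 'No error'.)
Step 2

Step 2 is incorrect due to a dropped term.
The step shows: -z**2*sin(z)**2 + z**2*cos(z)**2
The correct value should be: -z**2*sin(z)**2 + z**2*cos(z)**2 + 2*z*sin(z)*cos(z)

Explanation: A term was dropped: the term 2*z*sin(z)*cos(z) was incorrectly omitted
The later steps are derived from this incorrect expression, so the error originates in Step 2.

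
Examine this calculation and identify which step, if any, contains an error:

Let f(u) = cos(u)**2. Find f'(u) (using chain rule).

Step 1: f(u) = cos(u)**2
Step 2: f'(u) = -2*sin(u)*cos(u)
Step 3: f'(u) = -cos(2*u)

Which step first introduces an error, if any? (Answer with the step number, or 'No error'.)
Step 3

Step 3 is incorrect due to a wrong trig function.
The step shows: -cos(2*u)
The correct value should be: -sin(2*u)

Explanation: sin(2*u) was incorrectly written as cos(2*u): the term -sin(2*u) was incorrectly written as -cos(2*u)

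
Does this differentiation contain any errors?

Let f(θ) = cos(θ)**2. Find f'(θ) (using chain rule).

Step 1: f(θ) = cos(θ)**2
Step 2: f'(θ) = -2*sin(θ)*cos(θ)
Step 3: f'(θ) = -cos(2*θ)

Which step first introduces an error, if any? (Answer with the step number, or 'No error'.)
Step 3

Step 3 is incorrect due to a wrong trig function.
The step shows: -cos(2*θ)
The correct value should be: -sin(2*θ)

Explanation: sin(2*θ) was incorrectly written as cos(2*θ): the term -sin(2*θ) was incorrectly written as -cos(2*θ)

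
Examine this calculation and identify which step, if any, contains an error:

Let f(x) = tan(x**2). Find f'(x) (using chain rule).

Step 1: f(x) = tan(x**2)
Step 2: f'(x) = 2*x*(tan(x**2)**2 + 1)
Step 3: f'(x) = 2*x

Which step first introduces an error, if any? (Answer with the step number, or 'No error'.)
Step 3

Step 3 is incorrect due to a dropped term.
The step shows: 2*x
The correct value should be: 2*x*tan(x**2)**2 + 2*x

Explanation: A term was dropped: the term 2*x*tan(x**2)**2 was incorrectly omitted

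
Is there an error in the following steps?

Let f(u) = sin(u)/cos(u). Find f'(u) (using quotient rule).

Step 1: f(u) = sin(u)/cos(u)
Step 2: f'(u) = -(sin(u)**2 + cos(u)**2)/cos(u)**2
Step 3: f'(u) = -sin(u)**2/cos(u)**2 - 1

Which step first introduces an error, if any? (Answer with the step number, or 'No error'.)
Step 2

Step 2 is incorrect due to a sign flip.
The step shows: -(sin(u)**2 + cos(u)**2)/cos(u)**2
The correct value should be: (sin(u)**2 + cos(u)**2)/cos(u)**2

Explanation: The sign of the whole expression was flipped: the term (sin(u)**2 + cos(u)**2)/cos(u)**2 was incorrectly written as -(sin(u)**2 + cos(u)**2)/cos(u)**2
The later steps are derived from this incorrect expression, so the error originates in Step 2.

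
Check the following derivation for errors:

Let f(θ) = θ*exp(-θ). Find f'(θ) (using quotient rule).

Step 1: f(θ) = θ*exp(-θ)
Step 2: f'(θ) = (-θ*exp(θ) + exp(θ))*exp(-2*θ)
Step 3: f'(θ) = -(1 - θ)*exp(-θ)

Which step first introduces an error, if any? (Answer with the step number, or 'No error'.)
Step 3

Step 3 is incorrect due to a sign flip.
The step shows: -(1 - θ)*exp(-θ)
The correct value should be: (1 - θ)*exp(-θ)

Explanation: The sign of the whole expression was flipped: the term (1 - θ)*exp(-θ) was incorrectly written as -(1 - θ)*exp(-θ)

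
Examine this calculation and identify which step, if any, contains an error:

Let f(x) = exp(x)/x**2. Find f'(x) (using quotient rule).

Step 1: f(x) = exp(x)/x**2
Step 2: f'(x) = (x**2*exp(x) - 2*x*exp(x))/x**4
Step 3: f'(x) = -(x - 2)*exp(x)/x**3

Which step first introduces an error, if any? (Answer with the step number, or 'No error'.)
Step 3

Step 3 is incorrect due to a sign flip.
The step shows: -(x - 2)*exp(x)/x**3
The correct value should be: (x - 2)*exp(x)/x**3

Explanation: The sign of the whole expression was flipped: the term (x - 2)*exp(x)/x**3 was incorrectly written as -(x - 2)*exp(x)/x**3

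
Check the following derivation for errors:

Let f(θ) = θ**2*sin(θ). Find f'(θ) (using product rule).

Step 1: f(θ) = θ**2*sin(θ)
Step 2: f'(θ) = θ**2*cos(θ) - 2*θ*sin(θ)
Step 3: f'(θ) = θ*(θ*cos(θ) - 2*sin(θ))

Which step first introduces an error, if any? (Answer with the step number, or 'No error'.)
Step 2

Step 2 is incorrect due to a sign flip.
The step shows: θ**2*cos(θ) - 2*θ*sin(θ)
The correct value should be: θ**2*cos(θ) + 2*θ*sin(θ)

Explanation: The sign of one term was flipped: the term 2*θ*sin(θ) was incorrectly written as -2*θ*sin(θ)
The later steps are derived from this incorrect expression, so the error originates in Step 2.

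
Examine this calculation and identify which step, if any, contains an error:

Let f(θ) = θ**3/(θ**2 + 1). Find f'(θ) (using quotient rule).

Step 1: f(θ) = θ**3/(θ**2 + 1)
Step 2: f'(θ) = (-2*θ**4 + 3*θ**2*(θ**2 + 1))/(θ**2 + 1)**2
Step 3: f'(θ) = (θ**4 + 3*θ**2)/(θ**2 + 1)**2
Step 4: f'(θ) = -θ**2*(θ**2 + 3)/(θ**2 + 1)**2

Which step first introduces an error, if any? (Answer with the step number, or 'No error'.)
Step 4

Step 4 is incorrect due to a sign flip.
The step shows: -θ**2*(θ**2 + 3)/(θ**2 + 1)**2
The correct value should be: θ**2*(θ**2 + 3)/(θ**2 + 1)**2

Explanation: The sign of the whole expression was flipped: the term θ**2*(θ**2 + 3)/(θ**2 + 1)**2 was incorrectly written as -θ**2*(θ**2 + 3)/(θ**2 + 1)**2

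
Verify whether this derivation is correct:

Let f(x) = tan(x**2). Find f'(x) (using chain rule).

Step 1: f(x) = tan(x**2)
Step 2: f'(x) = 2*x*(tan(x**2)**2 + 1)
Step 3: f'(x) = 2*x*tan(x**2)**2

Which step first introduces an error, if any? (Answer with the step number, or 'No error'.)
Step 3

Step 3 is incorrect due to a dropped term.
The step shows: 2*x*tan(x**2)**2
The correct value should be: 2*x*tan(x**2)**2 + 2*x

Explanation: A term was dropped: the term 2*x was incorrectly omitted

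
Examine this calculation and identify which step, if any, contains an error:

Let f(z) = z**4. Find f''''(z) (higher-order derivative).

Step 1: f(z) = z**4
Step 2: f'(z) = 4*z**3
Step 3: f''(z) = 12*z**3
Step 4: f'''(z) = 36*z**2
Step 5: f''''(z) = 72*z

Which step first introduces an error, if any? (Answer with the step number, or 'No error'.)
Step 3

Step 3 is incorrect due to a wrong exponent.
The step shows: 12*z**3
The correct value should be: 12*z**2

Explanation: The exponent 2 on z was incorrectly written as 3: the term 12*z**2 was incorrectly written as 12*z**3
The later steps are derived from this incorrect expression, so the error originates in Step 3.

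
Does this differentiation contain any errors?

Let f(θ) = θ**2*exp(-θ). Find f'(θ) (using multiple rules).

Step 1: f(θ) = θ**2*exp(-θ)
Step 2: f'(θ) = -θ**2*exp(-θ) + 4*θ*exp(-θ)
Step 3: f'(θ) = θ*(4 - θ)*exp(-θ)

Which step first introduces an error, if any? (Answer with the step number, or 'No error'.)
Step 2

Step 2 is incorrect due to a wrong coefficient.
The step shows: -θ**2*exp(-θ) + 4*θ*exp(-θ)
The correct value should be: -θ**2*exp(-θ) + 2*θ*exp(-θ)

Explanation: The coefficient 2 was incorrectly written as 4: the term 2*θ*exp(-θ) was incorrectly written as 4*θ*exp(-θ)
The later steps are derived from this incorrect expression, so the error originates in Step 2.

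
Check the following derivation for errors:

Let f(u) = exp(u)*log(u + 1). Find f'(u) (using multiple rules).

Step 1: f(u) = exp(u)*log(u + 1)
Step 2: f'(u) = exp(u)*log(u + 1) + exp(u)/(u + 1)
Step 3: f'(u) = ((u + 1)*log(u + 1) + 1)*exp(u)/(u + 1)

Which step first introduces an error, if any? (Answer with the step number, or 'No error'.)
No error

All steps in this derivation are correct.
The final answer f'(u) = ((u + 1)*log(u + 1) + 1)*exp(u)/(u + 1) is valid.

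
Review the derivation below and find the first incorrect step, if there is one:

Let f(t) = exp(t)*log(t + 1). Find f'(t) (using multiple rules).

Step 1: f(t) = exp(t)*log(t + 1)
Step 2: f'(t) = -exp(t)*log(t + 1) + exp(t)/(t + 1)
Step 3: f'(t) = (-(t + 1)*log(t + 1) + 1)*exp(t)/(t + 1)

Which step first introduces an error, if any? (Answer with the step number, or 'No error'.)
Step 2

Step 2 is incorrect due to a sign flip.
The step shows: -exp(t)*log(t + 1) + exp(t)/(t + 1)
The correct value should be: exp(t)*log(t + 1) + exp(t)/(t + 1)

Explanation: The sign of one term was flipped: the term exp(t)*log(t + 1) was incorrectly written as -exp(t)*log(t + 1)
The later steps are derived from this incorrect expression, so the error originates in Step 2.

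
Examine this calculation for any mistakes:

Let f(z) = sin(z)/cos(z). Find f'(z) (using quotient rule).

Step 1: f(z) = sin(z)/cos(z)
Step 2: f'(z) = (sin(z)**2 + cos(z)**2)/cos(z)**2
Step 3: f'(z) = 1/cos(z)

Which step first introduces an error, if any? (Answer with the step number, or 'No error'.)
Step 3

Step 3 is incorrect due to a wrong exponent.
The step shows: 1/cos(z)
The correct value should be: cos(z)**(-2)

Explanation: The exponent -2 on cos(z) was incorrectly written as -1: the term cos(z)**(-2) was incorrectly written as 1/cos(z)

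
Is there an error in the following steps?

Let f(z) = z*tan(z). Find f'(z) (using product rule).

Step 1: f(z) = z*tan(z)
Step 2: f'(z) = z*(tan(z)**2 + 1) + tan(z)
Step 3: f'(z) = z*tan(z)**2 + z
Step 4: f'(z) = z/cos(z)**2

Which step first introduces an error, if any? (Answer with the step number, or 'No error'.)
Step 3

Step 3 is incorrect due to a dropped term.
The step shows: z*tan(z)**2 + z
The correct value should be: z*tan(z)**2 + z + tan(z)

Explanation: A term was dropped: the term tan(z) was incorrectly omitted
The later steps are derived from this incorrect expression, so the error originates in Step 3.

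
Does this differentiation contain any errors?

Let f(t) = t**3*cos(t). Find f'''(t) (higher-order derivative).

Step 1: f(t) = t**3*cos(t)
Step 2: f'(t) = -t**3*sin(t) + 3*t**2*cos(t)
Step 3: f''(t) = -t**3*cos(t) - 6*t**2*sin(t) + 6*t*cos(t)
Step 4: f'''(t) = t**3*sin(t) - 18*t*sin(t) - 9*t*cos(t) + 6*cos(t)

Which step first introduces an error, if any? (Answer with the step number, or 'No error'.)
Step 4

Step 4 is incorrect due to a wrong exponent.
The step shows: t**3*sin(t) - 18*t*sin(t) - 9*t*cos(t) + 6*cos(t)
The correct value should be: t**3*sin(t) - 9*t**2*cos(t) - 18*t*sin(t) + 6*cos(t)

Explanation: The exponent 2 on t was incorrectly written as 1: the term -9*t**2*cos(t) was incorrectly written as -9*t*cos(t)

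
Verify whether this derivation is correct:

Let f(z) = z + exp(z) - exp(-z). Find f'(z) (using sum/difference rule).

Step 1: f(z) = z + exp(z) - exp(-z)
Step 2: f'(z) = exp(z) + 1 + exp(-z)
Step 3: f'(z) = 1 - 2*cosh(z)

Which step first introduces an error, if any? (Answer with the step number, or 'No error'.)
Step 3

Step 3 is incorrect due to a sign flip.
The step shows: 1 - 2*cosh(z)
The correct value should be: 2*cosh(z) + 1

Explanation: The sign of one term was flipped: the term 2*cosh(z) was incorrectly written as -2*cosh(z)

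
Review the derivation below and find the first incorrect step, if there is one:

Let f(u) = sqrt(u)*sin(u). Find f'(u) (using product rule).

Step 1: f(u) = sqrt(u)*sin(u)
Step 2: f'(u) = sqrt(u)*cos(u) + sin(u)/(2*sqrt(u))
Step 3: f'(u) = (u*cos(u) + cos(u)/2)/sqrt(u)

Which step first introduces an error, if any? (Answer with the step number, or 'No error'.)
Step 3

Step 3 is incorrect due to a wrong trig function.
The step shows: (u*cos(u) + cos(u)/2)/sqrt(u)
The correct value should be: (u*cos(u) + sin(u)/2)/sqrt(u)

Explanation: sin(u) was incorrectly written as cos(u): the term (u*cos(u) + sin(u)/2)/sqrt(u) was incorrectly written as (u*cos(u) + cos(u)/2)/sqrt(u)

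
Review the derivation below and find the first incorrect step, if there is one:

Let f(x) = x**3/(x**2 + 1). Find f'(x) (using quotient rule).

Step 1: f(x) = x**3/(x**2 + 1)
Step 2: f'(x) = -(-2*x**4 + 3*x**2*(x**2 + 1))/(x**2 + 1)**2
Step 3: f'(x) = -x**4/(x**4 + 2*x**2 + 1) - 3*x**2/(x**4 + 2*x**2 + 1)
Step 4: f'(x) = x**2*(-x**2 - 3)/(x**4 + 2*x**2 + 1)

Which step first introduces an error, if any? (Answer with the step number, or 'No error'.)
Step 2

Step 2 is incorrect due to a sign flip.
The step shows: -(-2*x**4 + 3*x**2*(x**2 + 1))/(x**2 + 1)**2
The correct value should be: (-2*x**4 + 3*x**2*(x**2 + 1))/(x**2 + 1)**2

Explanation: The sign of the whole expression was flipped: the term (-2*x**4 + 3*x**2*(x**2 + 1))/(x**2 + 1)**2 was incorrectly written as -(-2*x**4 + 3*x**2*(x**2 + 1))/(x**2 + 1)**2
The later steps are derived from this incorrect expression, so the error originates in Step 2.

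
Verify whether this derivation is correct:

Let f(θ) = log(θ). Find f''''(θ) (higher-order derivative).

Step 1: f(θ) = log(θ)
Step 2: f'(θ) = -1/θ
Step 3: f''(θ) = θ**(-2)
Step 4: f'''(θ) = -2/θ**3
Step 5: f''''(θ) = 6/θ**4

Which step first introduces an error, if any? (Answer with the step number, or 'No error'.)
Step 2

Step 2 is incorrect due to a sign flip.
The step shows: -1/θ
The correct value should be: 1/θ

Explanation: The sign of the whole expression was flipped: the term 1/θ was incorrectly written as -1/θ
The later steps are derived from this incorrect expression, so the error originates in Step 2.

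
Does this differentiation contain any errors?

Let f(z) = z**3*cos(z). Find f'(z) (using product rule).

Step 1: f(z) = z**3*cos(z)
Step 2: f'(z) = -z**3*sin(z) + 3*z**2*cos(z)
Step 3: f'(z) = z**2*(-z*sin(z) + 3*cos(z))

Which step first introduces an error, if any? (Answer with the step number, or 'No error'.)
No error

All steps in this derivation are correct.
The final answer f'(z) = z**2*(-z*sin(z) + 3*cos(z)) is valid.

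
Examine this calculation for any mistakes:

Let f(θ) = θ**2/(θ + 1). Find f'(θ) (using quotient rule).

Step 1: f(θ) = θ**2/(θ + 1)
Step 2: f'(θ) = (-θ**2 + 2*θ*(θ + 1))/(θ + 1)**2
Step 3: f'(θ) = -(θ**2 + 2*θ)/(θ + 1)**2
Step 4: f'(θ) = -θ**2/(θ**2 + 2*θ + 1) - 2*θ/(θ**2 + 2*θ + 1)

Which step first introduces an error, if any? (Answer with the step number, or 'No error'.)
Step 3

Step 3 is incorrect due to a sign flip.
The step shows: -(θ**2 + 2*θ)/(θ + 1)**2
The correct value should be: (θ**2 + 2*θ)/(θ + 1)**2

Explanation: The sign of the whole expression was flipped: the term (θ**2 + 2*θ)/(θ + 1)**2 was incorrectly written as -(θ**2 + 2*θ)/(θ + 1)**2
The later steps are derived from this incorrect expression, so the error originates in Step 3.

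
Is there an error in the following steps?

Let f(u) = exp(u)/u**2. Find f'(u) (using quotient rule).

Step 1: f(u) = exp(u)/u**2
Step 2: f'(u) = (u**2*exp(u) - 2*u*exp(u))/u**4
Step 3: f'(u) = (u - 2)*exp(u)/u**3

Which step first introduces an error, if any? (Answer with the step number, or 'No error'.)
No error

All steps in this derivation are correct.
The final answer f'(u) = (u - 2)*exp(u)/u**3 is valid.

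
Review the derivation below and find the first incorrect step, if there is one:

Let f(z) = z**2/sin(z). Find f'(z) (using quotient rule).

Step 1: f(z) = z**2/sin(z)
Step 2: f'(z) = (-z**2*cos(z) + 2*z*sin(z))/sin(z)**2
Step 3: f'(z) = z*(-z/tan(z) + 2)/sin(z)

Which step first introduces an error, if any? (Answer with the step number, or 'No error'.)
No error

All steps in this derivation are correct.
The final answer f'(z) = z*(-z/tan(z) + 2)/sin(z) is valid.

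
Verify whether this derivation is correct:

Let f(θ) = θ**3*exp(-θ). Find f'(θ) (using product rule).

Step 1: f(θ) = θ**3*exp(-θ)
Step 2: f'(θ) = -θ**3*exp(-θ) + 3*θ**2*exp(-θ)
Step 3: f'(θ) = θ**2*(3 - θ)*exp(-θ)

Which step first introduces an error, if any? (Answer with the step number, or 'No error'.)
No error

All steps in this derivation are correct.
The final answer f'(θ) = θ**2*(3 - θ)*exp(-θ) is valid.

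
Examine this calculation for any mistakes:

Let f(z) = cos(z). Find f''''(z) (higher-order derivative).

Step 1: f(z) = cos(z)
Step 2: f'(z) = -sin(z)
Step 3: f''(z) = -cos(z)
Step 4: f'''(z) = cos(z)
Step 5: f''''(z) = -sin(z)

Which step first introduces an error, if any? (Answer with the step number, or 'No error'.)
Step 4

Step 4 is incorrect due to a wrong trig function.
The step shows: cos(z)
The correct value should be: sin(z)

Explanation: sin(z) was incorrectly written as cos(z): the term sin(z) was incorrectly written as cos(z)
The later steps are derived from this incorrect expression, so the error originates in Step 4.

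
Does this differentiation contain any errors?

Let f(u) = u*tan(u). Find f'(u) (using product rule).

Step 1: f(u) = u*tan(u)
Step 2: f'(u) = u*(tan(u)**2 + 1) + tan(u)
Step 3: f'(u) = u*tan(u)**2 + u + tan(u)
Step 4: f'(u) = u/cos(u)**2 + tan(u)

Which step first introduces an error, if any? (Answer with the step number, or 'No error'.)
No error

All steps in this derivation are correct.
The final answer f'(u) = u/cos(u)**2 + tan(u) is valid.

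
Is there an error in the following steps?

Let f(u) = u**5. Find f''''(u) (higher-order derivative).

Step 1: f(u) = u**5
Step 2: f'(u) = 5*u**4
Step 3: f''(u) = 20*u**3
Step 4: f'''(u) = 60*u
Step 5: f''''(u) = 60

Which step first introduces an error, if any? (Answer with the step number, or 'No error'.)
Step 4

Step 4 is incorrect due to a wrong exponent.
The step shows: 60*u
The correct value should be: 60*u**2

Explanation: The exponent 2 on u was incorrectly written as 1: the term 60*u**2 was incorrectly written as 60*u
The later steps are derived from this incorrect expression, so the error originates in Step 4.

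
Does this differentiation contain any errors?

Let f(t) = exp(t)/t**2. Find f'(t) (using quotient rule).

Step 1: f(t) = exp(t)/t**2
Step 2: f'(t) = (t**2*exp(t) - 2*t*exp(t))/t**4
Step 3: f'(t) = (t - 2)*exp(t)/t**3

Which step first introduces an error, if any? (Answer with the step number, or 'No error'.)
No error

All steps in this derivation are correct.
The final answer f'(t) = (t - 2)*exp(t)/t**3 is valid.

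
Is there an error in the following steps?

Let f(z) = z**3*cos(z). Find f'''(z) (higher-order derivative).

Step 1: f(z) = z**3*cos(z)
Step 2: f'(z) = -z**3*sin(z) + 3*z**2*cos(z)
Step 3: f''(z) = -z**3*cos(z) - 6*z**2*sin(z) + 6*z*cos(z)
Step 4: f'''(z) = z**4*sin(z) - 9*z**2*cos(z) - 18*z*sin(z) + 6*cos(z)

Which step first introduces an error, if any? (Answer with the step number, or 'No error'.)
Step 4

Step 4 is incorrect due to a wrong exponent.
The step shows: z**4*sin(z) - 9*z**2*cos(z) - 18*z*sin(z) + 6*cos(z)
The correct value should be: z**3*sin(z) - 9*z**2*cos(z) - 18*z*sin(z) + 6*cos(z)

Explanation: The exponent 3 on z was incorrectly written as 4: the term z**3*sin(z) was incorrectly written as z**4*sin(z)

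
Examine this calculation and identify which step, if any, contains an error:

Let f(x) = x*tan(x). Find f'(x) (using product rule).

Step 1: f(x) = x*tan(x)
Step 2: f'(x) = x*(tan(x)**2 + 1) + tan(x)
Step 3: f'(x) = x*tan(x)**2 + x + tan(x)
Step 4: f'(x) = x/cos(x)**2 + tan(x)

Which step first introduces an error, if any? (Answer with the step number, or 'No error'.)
No error

All steps in this derivation are correct.
The final answer f'(x) = x/cos(x)**2 + tan(x) is valid.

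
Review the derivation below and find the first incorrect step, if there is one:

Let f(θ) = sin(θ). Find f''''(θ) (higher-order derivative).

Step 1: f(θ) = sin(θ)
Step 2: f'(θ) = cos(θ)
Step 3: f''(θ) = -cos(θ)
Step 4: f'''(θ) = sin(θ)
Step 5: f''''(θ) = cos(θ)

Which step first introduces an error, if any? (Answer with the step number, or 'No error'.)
Step 3

Step 3 is incorrect due to a wrong trig function.
The step shows: -cos(θ)
The correct value should be: -sin(θ)

Explanation: sin(θ) was incorrectly written as cos(θ): the term -sin(θ) was incorrectly written as -cos(θ)
The later steps are derived from this incorrect expression, so the error originates in Step 3.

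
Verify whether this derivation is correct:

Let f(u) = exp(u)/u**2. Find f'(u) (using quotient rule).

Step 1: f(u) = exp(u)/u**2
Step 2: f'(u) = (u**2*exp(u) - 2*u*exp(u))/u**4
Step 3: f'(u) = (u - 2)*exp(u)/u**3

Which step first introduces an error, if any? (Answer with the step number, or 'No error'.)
No error

All steps in this derivation are correct.
The final answer f'(u) = (u - 2)*exp(u)/u**3 is valid.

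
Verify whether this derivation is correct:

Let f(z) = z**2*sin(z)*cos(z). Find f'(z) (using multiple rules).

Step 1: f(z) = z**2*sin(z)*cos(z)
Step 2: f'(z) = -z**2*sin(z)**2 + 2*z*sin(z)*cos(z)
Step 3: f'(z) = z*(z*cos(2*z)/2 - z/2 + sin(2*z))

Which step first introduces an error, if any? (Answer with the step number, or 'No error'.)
Step 2

Step 2 is incorrect due to a dropped term.
The step shows: -z**2*sin(z)**2 + 2*z*sin(z)*cos(z)
The correct value should be: -z**2*sin(z)**2 + z**2*cos(z)**2 + 2*z*sin(z)*cos(z)

Explanation: A term was dropped: the term z**2*cos(z)**2 was incorrectly omitted
The later steps are derived from this incorrect expression, so the error originates in Step 2.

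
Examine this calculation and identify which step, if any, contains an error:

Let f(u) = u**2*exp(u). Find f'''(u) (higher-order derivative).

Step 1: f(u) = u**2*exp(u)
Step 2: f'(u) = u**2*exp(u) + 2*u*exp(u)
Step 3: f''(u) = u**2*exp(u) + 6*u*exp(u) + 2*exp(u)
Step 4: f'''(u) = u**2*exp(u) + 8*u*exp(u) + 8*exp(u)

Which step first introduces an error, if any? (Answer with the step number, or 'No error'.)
Step 3

Step 3 is incorrect due to a wrong coefficient.
The step shows: u**2*exp(u) + 6*u*exp(u) + 2*exp(u)
The correct value should be: u**2*exp(u) + 4*u*exp(u) + 2*exp(u)

Explanation: The coefficient 4 was incorrectly written as 6: the term 4*u*exp(u) was incorrectly written as 6*u*exp(u)
The later steps are derived from this incorrect expression, so the error originates in Step 3.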